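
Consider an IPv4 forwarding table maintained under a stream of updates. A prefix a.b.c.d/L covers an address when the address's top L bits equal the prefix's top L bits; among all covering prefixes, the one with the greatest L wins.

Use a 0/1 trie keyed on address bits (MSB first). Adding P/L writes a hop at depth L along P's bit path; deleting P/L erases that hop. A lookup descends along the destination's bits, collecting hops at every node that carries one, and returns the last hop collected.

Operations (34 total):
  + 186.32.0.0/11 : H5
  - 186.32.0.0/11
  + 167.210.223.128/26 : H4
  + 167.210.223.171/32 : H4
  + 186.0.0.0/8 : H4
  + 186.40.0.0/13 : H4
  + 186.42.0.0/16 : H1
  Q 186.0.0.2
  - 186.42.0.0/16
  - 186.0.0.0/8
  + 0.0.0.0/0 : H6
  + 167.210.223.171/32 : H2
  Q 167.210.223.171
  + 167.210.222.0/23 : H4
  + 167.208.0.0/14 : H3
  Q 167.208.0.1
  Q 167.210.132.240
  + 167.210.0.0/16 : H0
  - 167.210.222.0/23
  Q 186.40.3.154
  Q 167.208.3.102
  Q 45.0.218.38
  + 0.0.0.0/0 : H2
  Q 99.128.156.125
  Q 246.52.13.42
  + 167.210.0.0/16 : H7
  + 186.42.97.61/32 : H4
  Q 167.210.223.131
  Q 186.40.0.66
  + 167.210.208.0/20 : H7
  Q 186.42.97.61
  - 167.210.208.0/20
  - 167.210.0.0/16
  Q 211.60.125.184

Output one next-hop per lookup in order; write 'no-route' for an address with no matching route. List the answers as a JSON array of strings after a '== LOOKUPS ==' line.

Apply in order:
  add 186.32.0.0/11 -> H5 at depth 11
  - 186.32.0.0/11 clear@11
  add 167.210.223.128/26 -> H4 at depth 26
  add 167.210.223.171/32 -> H4 at depth 32
  add 186.0.0.0/8 -> H4 at depth 8
  add 186.40.0.0/13 -> H4 at depth 13
  add 186.42.0.0/16 -> H1 at depth 16
  ? 186.0.0.2  path d0:-→d1:-→d2:-→d3:-→d4:-→d5:-→d6:-→d7:-→d8:H4→d9:-→d10:-  best=H4
  - 186.42.0.0/16 clear@16
  - 186.0.0.0/8 clear@8
  add 0.0.0.0/0 -> H6 at depth 0
  add 167.210.223.171/32 -> H2 at depth 32
  ? 167.210.223.171  path d0:H6→d1:-→d2:-→d3:-→d4:-→d5:-→d6:-→d7:-→d8:-→d9:-→d10:-→d11:-→d12:-→d13:-→d14:-→d15:-→d16:-→d17:-→d18:-→d19:-→d20:-→d21:-→d22:-→d23:-→d24:-→d25:-→d26:H4→d27:-→d28:-→d29:-→d30:-→d31:-→d32:H2  best=H2
  add 167.210.222.0/23 -> H4 at depth 23
  add 167.208.0.0/14 -> H3 at depth 14
  ? 167.208.0.1  path d0:H6→d1:-→d2:-→d3:-→d4:-→d5:-→d6:-→d7:-→d8:-→d9:-→d10:-→d11:-→d12:-→d13:-→d14:H3  best=H3
  ? 167.210.132.240  path d0:H6→d1:-→d2:-→d3:-→d4:-→d5:-→d6:-→d7:-→d8:-→d9:-→d10:-→d11:-→d12:-→d13:-→d14:H3→d15:-→d16:-→d17:-  best=H3
  add 167.210.0.0/16 -> H0 at depth 16
  - 167.210.222.0/23 clear@23
  ? 186.40.3.154  path d0:H6→d1:-→d2:-→d3:-→d4:-→d5:-→d6:-→d7:-→d8:-→d9:-→d10:-→d11:-→d12:-→d13:H4→d14:-  best=H4
  ? 167.208.3.102  path d0:H6→d1:-→d2:-→d3:-→d4:-→d5:-→d6:-→d7:-→d8:-→d9:-→d10:-→d11:-→d12:-→d13:-→d14:H3  best=H3
  ? 45.0.218.38  path d0:H6  best=H6
  add 0.0.0.0/0 -> H2 at depth 0
  ? 99.128.156.125  path d0:H2  best=H2
  ? 246.52.13.42  path d0:H2→d1:-  best=H2
  add 167.210.0.0/16 -> H7 at depth 16
  add 186.42.97.61/32 -> H4 at depth 32
  ? 167.210.223.131  path d0:H2→d1:-→d2:-→d3:-→d4:-→d5:-→d6:-→d7:-→d8:-→d9:-→d10:-→d11:-→d12:-→d13:-→d14:H3→d15:-→d16:H7→d17:-→d18:-→d19:-→d20:-→d21:-→d22:-→d23:-→d24:-→d25:-→d26:H4  best=H4
  ? 186.40.0.66  path d0:H2→d1:-→d2:-→d3:-→d4:-→d5:-→d6:-→d7:-→d8:-→d9:-→d10:-→d11:-→d12:-→d13:H4→d14:-  best=H4
  add 167.210.208.0/20 -> H7 at depth 20
  ? 186.42.97.61  path d0:H2→d1:-→d2:-→d3:-→d4:-→d5:-→d6:-→d7:-→d8:-→d9:-→d10:-→d11:-→d12:-→d13:H4→d14:-→d15:-→d16:-→d17:-→d18:-→d19:-→d20:-→d21:-→d22:-→d23:-→d24:-→d25:-→d26:-→d27:-→d28:-→d29:-→d30:-→d31:-→d32:H4  best=H4
  - 167.210.208.0/20 clear@20
  - 167.210.0.0/16 clear@16
  ? 211.60.125.184  path d0:H2→d1:-  best=H2

== LOOKUPS ==
["H4","H2","H3","H3","H4","H3","H6","H2","H2","H4","H4","H4","H2"]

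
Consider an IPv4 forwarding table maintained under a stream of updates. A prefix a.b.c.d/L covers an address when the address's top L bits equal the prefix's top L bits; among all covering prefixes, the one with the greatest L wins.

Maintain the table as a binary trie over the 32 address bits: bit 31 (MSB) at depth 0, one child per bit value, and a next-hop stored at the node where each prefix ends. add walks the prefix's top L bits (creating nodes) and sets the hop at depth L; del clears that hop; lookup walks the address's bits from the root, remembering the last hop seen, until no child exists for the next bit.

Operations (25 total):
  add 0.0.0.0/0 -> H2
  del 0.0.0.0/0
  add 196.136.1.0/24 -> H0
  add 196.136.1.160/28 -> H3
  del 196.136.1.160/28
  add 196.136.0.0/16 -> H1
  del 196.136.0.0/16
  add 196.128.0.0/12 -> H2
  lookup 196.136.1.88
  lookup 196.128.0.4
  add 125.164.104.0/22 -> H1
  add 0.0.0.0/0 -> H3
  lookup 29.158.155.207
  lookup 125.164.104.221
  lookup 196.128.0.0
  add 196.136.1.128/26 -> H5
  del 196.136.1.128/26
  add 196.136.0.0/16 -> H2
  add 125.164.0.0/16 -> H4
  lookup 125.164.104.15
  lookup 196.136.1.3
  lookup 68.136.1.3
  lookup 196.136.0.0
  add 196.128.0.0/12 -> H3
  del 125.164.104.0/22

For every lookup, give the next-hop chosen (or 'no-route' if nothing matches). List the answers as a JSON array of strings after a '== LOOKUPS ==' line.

Process each operation:
  add 0.0.0.0/0 -> H2 at depth 0
  - 0.0.0.0/0 clear@0
  add 196.136.1.0/24 -> H0 at depth 24
  add 196.136.1.160/28 -> H3 at depth 28
  - 196.136.1.160/28 clear@28
  add 196.136.0.0/16 -> H1 at depth 16
  - 196.136.0.0/16 clear@16
  add 196.128.0.0/12 -> H2 at depth 12
  ? 196.136.1.88  path d0:-→d1:-→d2:-→d3:-→d4:-→d5:-→d6:-→d7:-→d8:-→d9:-→d10:-→d11:-→d12:H2→d13:-→d14:-→d15:-→d16:-→d17:-→d18:-→d19:-→d20:-→d21:-→d22:-→d23:-→d24:H0  best=H0
  ? 196.128.0.4  path d0:-→d1:-→d2:-→d3:-→d4:-→d5:-→d6:-→d7:-→d8:-→d9:-→d10:-→d11:-→d12:H2  best=H2
  add 125.164.104.0/22 -> H1 at depth 22
  add 0.0.0.0/0 -> H3 at depth 0
  ? 29.158.155.207  path d0:H3→d1:-  best=H3
  ? 125.164.104.221  path d0:H3→d1:-→d2:-→d3:-→d4:-→d5:-→d6:-→d7:-→d8:-→d9:-→d10:-→d11:-→d12:-→d13:-→d14:-→d15:-→d16:-→d17:-→d18:-→d19:-→d20:-→d21:-→d22:H1  best=H1
  ? 196.128.0.0  path d0:H3→d1:-→d2:-→d3:-→d4:-→d5:-→d6:-→d7:-→d8:-→d9:-→d10:-→d11:-→d12:H2  best=H2
  add 196.136.1.128/26 -> H5 at depth 26
  - 196.136.1.128/26 clear@26
  add 196.136.0.0/16 -> H2 at depth 16
  add 125.164.0.0/16 -> H4 at depth 16
  ? 125.164.104.15  path d0:H3→d1:-→d2:-→d3:-→d4:-→d5:-→d6:-→d7:-→d8:-→d9:-→d10:-→d11:-→d12:-→d13:-→d14:-→d15:-→d16:H4→d17:-→d18:-→d19:-→d20:-→d21:-→d22:H1  best=H1
  ? 196.136.1.3  path d0:H3→d1:-→d2:-→d3:-→d4:-→d5:-→d6:-→d7:-→d8:-→d9:-→d10:-→d11:-→d12:H2→d13:-→d14:-→d15:-→d16:H2→d17:-→d18:-→d19:-→d20:-→d21:-→d22:-→d23:-→d24:H0  best=H0
  ? 68.136.1.3  path d0:H3→d1:-→d2:-  best=H3
  ? 196.136.0.0  path d0:H3→d1:-→d2:-→d3:-→d4:-→d5:-→d6:-→d7:-→d8:-→d9:-→d10:-→d11:-→d12:H2→d13:-→d14:-→d15:-→d16:H2→d17:-→d18:-→d19:-→d20:-→d21:-→d22:-→d23:-  best=H2
  add 196.128.0.0/12 -> H3 at depth 12
  - 125.164.104.0/22 clear@22

== LOOKUPS ==
["H0","H2","H3","H1","H2","H1","H0","H3","H2"]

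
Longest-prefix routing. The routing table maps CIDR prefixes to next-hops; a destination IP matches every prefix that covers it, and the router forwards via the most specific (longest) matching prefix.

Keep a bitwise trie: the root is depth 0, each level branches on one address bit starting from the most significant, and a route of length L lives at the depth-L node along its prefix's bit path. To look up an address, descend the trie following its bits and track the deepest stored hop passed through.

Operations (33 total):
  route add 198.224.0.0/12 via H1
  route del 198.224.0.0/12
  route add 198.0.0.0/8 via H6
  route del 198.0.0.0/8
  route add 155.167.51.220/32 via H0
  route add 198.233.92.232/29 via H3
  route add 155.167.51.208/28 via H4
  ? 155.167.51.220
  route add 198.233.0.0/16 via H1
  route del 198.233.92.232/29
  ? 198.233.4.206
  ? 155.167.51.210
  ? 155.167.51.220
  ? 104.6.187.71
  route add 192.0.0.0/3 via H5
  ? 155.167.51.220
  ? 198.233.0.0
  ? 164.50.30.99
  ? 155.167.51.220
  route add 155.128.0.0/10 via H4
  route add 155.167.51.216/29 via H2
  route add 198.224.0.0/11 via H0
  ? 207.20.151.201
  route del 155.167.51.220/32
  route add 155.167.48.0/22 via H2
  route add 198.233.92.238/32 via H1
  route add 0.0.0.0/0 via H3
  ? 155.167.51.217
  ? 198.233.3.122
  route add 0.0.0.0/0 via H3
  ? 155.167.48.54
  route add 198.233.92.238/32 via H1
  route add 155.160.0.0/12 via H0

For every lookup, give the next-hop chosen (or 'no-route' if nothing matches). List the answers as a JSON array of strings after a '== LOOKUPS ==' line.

Process each operation:
  + 198.224.0.0/12 (H1) depth=12
  del 198.224.0.0/12 (clear depth 12)
  + 198.0.0.0/8 (H6) depth=8
  del 198.0.0.0/8 (clear depth 8)
  + 155.167.51.220/32 (H0) depth=32
  + 198.233.92.232/29 (H3) depth=29
  + 155.167.51.208/28 (H4) depth=28
  ? 155.167.51.220  path d0:-→d1:-→d2:-→d3:-→d4:-→d5:-→d6:-→d7:-→d8:-→d9:-→d10:-→d11:-→d12:-→d13:-→d14:-→d15:-→d16:-→d17:-→d18:-→d19:-→d20:-→d21:-→d22:-→d23:-→d24:-→d25:-→d26:-→d27:-→d28:H4→d29:-→d30:-→d31:-→d32:H0  best=H0
  + 198.233.0.0/16 (H1) depth=16
  del 198.233.92.232/29 (clear depth 29)
  ? 198.233.4.206  path d0:-→d1:-→d2:-→d3:-→d4:-→d5:-→d6:-→d7:-→d8:-→d9:-→d10:-→d11:-→d12:-→d13:-→d14:-→d15:-→d16:H1→d17:-  best=H1
  ? 155.167.51.210  path d0:-→d1:-→d2:-→d3:-→d4:-→d5:-→d6:-→d7:-→d8:-→d9:-→d10:-→d11:-→d12:-→d13:-→d14:-→d15:-→d16:-→d17:-→d18:-→d19:-→d20:-→d21:-→d22:-→d23:-→d24:-→d25:-→d26:-→d27:-→d28:H4  best=H4
  ? 155.167.51.220  path d0:-→d1:-→d2:-→d3:-→d4:-→d5:-→d6:-→d7:-→d8:-→d9:-→d10:-→d11:-→d12:-→d13:-→d14:-→d15:-→d16:-→d17:-→d18:-→d19:-→d20:-→d21:-→d22:-→d23:-→d24:-→d25:-→d26:-→d27:-→d28:H4→d29:-→d30:-→d31:-→d32:H0  best=H0
  ? 104.6.187.71  path d0:-  best=no-route
  + 192.0.0.0/3 (H5) depth=3
  ? 155.167.51.220  path d0:-→d1:-→d2:-→d3:-→d4:-→d5:-→d6:-→d7:-→d8:-→d9:-→d10:-→d11:-→d12:-→d13:-→d14:-→d15:-→d16:-→d17:-→d18:-→d19:-→d20:-→d21:-→d22:-→d23:-→d24:-→d25:-→d26:-→d27:-→d28:H4→d29:-→d30:-→d31:-→d32:H0  best=H0
  ? 198.233.0.0  path d0:-→d1:-→d2:-→d3:H5→d4:-→d5:-→d6:-→d7:-→d8:-→d9:-→d10:-→d11:-→d12:-→d13:-→d14:-→d15:-→d16:H1→d17:-  best=H1
  ? 164.50.30.99  path d0:-→d1:-→d2:-  best=no-route
  ? 155.167.51.220  path d0:-→d1:-→d2:-→d3:-→d4:-→d5:-→d6:-→d7:-→d8:-→d9:-→d10:-→d11:-→d12:-→d13:-→d14:-→d15:-→d16:-→d17:-→d18:-→d19:-→d20:-→d21:-→d22:-→d23:-→d24:-→d25:-→d26:-→d27:-→d28:H4→d29:-→d30:-→d31:-→d32:H0  best=H0
  + 155.128.0.0/10 (H4) depth=10
  + 155.167.51.216/29 (H2) depth=29
  + 198.224.0.0/11 (H0) depth=11
  ? 207.20.151.201  path d0:-→d1:-→d2:-→d3:H5→d4:-  best=H5
  del 155.167.51.220/32 (clear depth 32)
  + 155.167.48.0/22 (H2) depth=22
  + 198.233.92.238/32 (H1) depth=32
  + 0.0.0.0/0 (H3) depth=0
  ? 155.167.51.217  path d0:H3→d1:-→d2:-→d3:-→d4:-→d5:-→d6:-→d7:-→d8:-→d9:-→d10:H4→d11:-→d12:-→d13:-→d14:-→d15:-→d16:-→d17:-→d18:-→d19:-→d20:-→d21:-→d22:H2→d23:-→d24:-→d25:-→d26:-→d27:-→d28:H4→d29:H2  best=H2
  ? 198.233.3.122  path d0:H3→d1:-→d2:-→d3:H5→d4:-→d5:-→d6:-→d7:-→d8:-→d9:-→d10:-→d11:H0→d12:-→d13:-→d14:-→d15:-→d16:H1→d17:-  best=H1
  + 0.0.0.0/0 (H3) depth=0
  ? 155.167.48.54  path d0:H3→d1:-→d2:-→d3:-→d4:-→d5:-→d6:-→d7:-→d8:-→d9:-→d10:H4→d11:-→d12:-→d13:-→d14:-→d15:-→d16:-→d17:-→d18:-→d19:-→d20:-→d21:-→d22:H2  best=H2
  + 198.233.92.238/32 (H1) depth=32
  + 155.160.0.0/12 (H0) depth=12

== LOOKUPS ==
["H0","H1","H4","H0","no-route","H0","H1","no-route","H0","H5","H2","H1","H2"]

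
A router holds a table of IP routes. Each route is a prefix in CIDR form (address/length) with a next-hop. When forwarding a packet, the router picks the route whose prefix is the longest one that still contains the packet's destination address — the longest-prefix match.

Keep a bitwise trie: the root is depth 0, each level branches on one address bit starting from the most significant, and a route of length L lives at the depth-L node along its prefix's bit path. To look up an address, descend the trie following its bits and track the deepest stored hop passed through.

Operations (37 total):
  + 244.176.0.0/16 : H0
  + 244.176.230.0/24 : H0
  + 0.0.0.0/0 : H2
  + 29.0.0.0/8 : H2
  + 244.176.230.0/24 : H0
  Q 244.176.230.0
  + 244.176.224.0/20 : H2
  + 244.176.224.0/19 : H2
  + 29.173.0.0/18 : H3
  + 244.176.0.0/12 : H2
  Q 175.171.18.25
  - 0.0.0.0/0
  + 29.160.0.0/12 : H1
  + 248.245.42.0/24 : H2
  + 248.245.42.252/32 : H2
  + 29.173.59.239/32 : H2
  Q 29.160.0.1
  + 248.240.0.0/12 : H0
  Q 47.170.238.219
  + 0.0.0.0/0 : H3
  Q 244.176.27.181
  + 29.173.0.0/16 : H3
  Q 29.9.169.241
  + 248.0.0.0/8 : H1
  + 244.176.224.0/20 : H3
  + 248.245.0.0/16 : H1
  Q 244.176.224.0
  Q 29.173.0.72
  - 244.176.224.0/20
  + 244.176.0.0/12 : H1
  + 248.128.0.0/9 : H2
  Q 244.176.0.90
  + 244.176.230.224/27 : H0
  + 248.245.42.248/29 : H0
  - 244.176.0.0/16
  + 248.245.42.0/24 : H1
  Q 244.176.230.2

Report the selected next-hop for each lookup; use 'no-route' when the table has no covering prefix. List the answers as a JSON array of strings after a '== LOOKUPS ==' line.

Trace:
  + 244.176.0.0/16 (H0) depth=16
  + 244.176.230.0/24 (H0) depth=24
  + 0.0.0.0/0 (H2) depth=0
  + 29.0.0.0/8 (H2) depth=8
  + 244.176.230.0/24 (H0) depth=24
  lookup 244.176.230.0: bits 111101001011000011100110 walk d0:H2→d1:-→d2:-→d3:-→d4:-→d5:-→d6:-→d7:-→d8:-→d9:-→d10:-→d11:-→d12:-→d13:-→d14:-→d15:-→d16:H0→d17:-→d18:-→d19:-→d20:-→d21:-→d22:-→d23:-→d24:H0 -> H0
  + 244.176.224.0/20 (H2) depth=20
  + 244.176.224.0/19 (H2) depth=19
  + 29.173.0.0/18 (H3) depth=18
  + 244.176.0.0/12 (H2) depth=12
  lookup 175.171.18.25: bits 1 walk d0:H2→d1:- -> H2
  - 0.0.0.0/0 clear@0
  + 29.160.0.0/12 (H1) depth=12
  + 248.245.42.0/24 (H2) depth=24
  + 248.245.42.252/32 (H2) depth=32
  + 29.173.59.239/32 (H2) depth=32
  lookup 29.160.0.1: bits 000111011010 walk d0:-→d1:-→d2:-→d3:-→d4:-→d5:-→d6:-→d7:-→d8:H2→d9:-→d10:-→d11:-→d12:H1 -> H1
  + 248.240.0.0/12 (H0) depth=12
  lookup 47.170.238.219: bits 00 walk d0:-→d1:-→d2:- -> no-route
  + 0.0.0.0/0 (H3) depth=0
  lookup 244.176.27.181: bits 1111010010110000 walk d0:H3→d1:-→d2:-→d3:-→d4:-→d5:-→d6:-→d7:-→d8:-→d9:-→d10:-→d11:-→d12:H2→d13:-→d14:-→d15:-→d16:H0 -> H0
  + 29.173.0.0/16 (H3) depth=16
  lookup 29.9.169.241: bits 00011101 walk d0:H3→d1:-→d2:-→d3:-→d4:-→d5:-→d6:-→d7:-→d8:H2 -> H2
  + 248.0.0.0/8 (H1) depth=8
  + 244.176.224.0/20 (H3) depth=20
  + 248.245.0.0/16 (H1) depth=16
  lookup 244.176.224.0: bits 111101001011000011100 walk d0:H3→d1:-→d2:-→d3:-→d4:-→d5:-→d6:-→d7:-→d8:-→d9:-→d10:-→d11:-→d12:H2→d13:-→d14:-→d15:-→d16:H0→d17:-→d18:-→d19:H2→d20:H3→d21:- -> H3
  lookup 29.173.0.72: bits 000111011010110100 walk d0:H3→d1:-→d2:-→d3:-→d4:-→d5:-→d6:-→d7:-→d8:H2→d9:-→d10:-→d11:-→d12:H1→d13:-→d14:-→d15:-→d16:H3→d17:-→d18:H3 -> H3
  - 244.176.224.0/20 clear@20
  + 244.176.0.0/12 (H1) depth=12
  + 248.128.0.0/9 (H2) depth=9
  lookup 244.176.0.90: bits 1111010010110000 walk d0:H3→d1:-→d2:-→d3:-→d4:-→d5:-→d6:-→d7:-→d8:-→d9:-→d10:-→d11:-→d12:H1→d13:-→d14:-→d15:-→d16:H0 -> H0
  + 244.176.230.224/27 (H0) depth=27
  + 248.245.42.248/29 (H0) depth=29
  - 244.176.0.0/16 clear@16
  + 248.245.42.0/24 (H1) depth=24
  lookup 244.176.230.2: bits 111101001011000011100110 walk d0:H3→d1:-→d2:-→d3:-→d4:-→d5:-→d6:-→d7:-→d8:-→d9:-→d10:-→d11:-→d12:H1→d13:-→d14:-→d15:-→d16:-→d17:-→d18:-→d19:H2→d20:-→d21:-→d22:-→d23:-→d24:H0 -> H0

== LOOKUPS ==
["H0","H2","H1","no-route","H0","H2","H3","H3","H0","H0"]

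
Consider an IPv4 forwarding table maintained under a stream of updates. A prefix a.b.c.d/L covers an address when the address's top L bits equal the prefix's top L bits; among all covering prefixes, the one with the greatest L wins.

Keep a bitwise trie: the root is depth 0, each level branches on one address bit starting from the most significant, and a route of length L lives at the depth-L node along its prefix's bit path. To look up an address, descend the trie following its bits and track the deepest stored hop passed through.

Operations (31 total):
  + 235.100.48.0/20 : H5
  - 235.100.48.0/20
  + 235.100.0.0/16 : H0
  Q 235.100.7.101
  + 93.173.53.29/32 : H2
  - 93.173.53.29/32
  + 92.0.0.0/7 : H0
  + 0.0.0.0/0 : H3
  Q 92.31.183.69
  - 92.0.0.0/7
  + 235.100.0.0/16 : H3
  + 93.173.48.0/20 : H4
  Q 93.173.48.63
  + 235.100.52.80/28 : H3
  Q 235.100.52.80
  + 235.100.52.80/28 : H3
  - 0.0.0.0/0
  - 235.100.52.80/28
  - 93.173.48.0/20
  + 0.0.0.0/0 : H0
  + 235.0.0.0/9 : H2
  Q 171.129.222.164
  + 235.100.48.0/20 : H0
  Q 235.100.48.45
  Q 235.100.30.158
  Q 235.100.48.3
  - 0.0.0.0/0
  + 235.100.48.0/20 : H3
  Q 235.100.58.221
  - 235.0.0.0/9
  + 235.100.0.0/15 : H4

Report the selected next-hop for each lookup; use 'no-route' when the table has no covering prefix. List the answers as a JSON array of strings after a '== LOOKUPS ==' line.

Trace:
  add 235.100.48.0/20 -> H5 at depth 20
  del 235.100.48.0/20 (clear depth 20)
  add 235.100.0.0/16 -> H0 at depth 16
  ? 235.100.7.101  path d0:-→d1:-→d2:-→d3:-→d4:-→d5:-→d6:-→d7:-→d8:-→d9:-→d10:-→d11:-→d12:-→d13:-→d14:-→d15:-→d16:H0→d17:-→d18:-  best=H0
  add 93.173.53.29/32 -> H2 at depth 32
  del 93.173.53.29/32 (clear depth 32)
  add 92.0.0.0/7 -> H0 at depth 7
  add 0.0.0.0/0 -> H3 at depth 0
  ? 92.31.183.69  path d0:H3→d1:-→d2:-→d3:-→d4:-→d5:-→d6:-→d7:H0  best=H0
  del 92.0.0.0/7 (clear depth 7)
  add 235.100.0.0/16 -> H3 at depth 16
  add 93.173.48.0/20 -> H4 at depth 20
  ? 93.173.48.63  path d0:H3→d1:-→d2:-→d3:-→d4:-→d5:-→d6:-→d7:-→d8:-→d9:-→d10:-→d11:-→d12:-→d13:-→d14:-→d15:-→d16:-→d17:-→d18:-→d19:-→d20:H4→d21:-  best=H4
  add 235.100.52.80/28 -> H3 at depth 28
  ? 235.100.52.80  path d0:H3→d1:-→d2:-→d3:-→d4:-→d5:-→d6:-→d7:-→d8:-→d9:-→d10:-→d11:-→d12:-→d13:-→d14:-→d15:-→d16:H3→d17:-→d18:-→d19:-→d20:-→d21:-→d22:-→d23:-→d24:-→d25:-→d26:-→d27:-→d28:H3  best=H3
  add 235.100.52.80/28 -> H3 at depth 28
  del 0.0.0.0/0 (clear depth 0)
  del 235.100.52.80/28 (clear depth 28)
  del 93.173.48.0/20 (clear depth 20)
  add 0.0.0.0/0 -> H0 at depth 0
  add 235.0.0.0/9 -> H2 at depth 9
  ? 171.129.222.164  path d0:H0→d1:-  best=H0
  add 235.100.48.0/20 -> H0 at depth 20
  ? 235.100.48.45  path d0:H0→d1:-→d2:-→d3:-→d4:-→d5:-→d6:-→d7:-→d8:-→d9:H2→d10:-→d11:-→d12:-→d13:-→d14:-→d15:-→d16:H3→d17:-→d18:-→d19:-→d20:H0→d21:-  best=H0
  ? 235.100.30.158  path d0:H0→d1:-→d2:-→d3:-→d4:-→d5:-→d6:-→d7:-→d8:-→d9:H2→d10:-→d11:-→d12:-→d13:-→d14:-→d15:-→d16:H3→d17:-→d18:-  best=H3
  ? 235.100.48.3  path d0:H0→d1:-→d2:-→d3:-→d4:-→d5:-→d6:-→d7:-→d8:-→d9:H2→d10:-→d11:-→d12:-→d13:-→d14:-→d15:-→d16:H3→d17:-→d18:-→d19:-→d20:H0→d21:-  best=H0
  del 0.0.0.0/0 (clear depth 0)
  add 235.100.48.0/20 -> H3 at depth 20
  ? 235.100.58.221  path d0:-→d1:-→d2:-→d3:-→d4:-→d5:-→d6:-→d7:-→d8:-→d9:H2→d10:-→d11:-→d12:-→d13:-→d14:-→d15:-→d16:H3→d17:-→d18:-→d19:-→d20:H3  best=H3
  del 235.0.0.0/9 (clear depth 9)
  add 235.100.0.0/15 -> H4 at depth 15

== LOOKUPS ==
["H0","H0","H4","H3","H0","H0","H3","H0","H3"]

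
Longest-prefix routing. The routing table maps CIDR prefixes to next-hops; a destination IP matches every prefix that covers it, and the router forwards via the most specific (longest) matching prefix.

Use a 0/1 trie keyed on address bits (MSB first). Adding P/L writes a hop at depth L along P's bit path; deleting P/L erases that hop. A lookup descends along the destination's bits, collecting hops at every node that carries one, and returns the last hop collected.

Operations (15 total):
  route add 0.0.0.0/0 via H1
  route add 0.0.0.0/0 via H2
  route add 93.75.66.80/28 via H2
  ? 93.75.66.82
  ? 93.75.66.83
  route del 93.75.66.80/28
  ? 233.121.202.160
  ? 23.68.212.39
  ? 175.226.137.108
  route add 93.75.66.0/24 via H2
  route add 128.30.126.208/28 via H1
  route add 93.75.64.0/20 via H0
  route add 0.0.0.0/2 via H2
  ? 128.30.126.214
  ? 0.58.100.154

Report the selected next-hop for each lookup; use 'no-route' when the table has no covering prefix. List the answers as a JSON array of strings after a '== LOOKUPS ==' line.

Apply in order:
  add 0.0.0.0/0 -> H1 at depth 0
  add 0.0.0.0/0 -> H2 at depth 0
  add 93.75.66.80/28 -> H2 at depth 28
  Q 93.75.66.82: descend 0101110101001011010000100101 ; hops seen [H2,H2] ; pick H2
  Q 93.75.66.83: descend 0101110101001011010000100101 ; hops seen [H2,H2] ; pick H2
  - 93.75.66.80/28 clear@28
  Q 233.121.202.160: descend ε ; hops seen [H2] ; pick H2
  Q 23.68.212.39: descend 0 ; hops seen [H2] ; pick H2
  Q 175.226.137.108: descend ε ; hops seen [H2] ; pick H2
  add 93.75.66.0/24 -> H2 at depth 24
  add 128.30.126.208/28 -> H1 at depth 28
  add 93.75.64.0/20 -> H0 at depth 20
  add 0.0.0.0/2 -> H2 at depth 2
  Q 128.30.126.214: descend 1000000000011110011111101101 ; hops seen [H2,H1] ; pick H1
  Q 0.58.100.154: descend 00 ; hops seen [H2,H2] ; pick H2

== LOOKUPS ==
["H2","H2","H2","H2","H2","H1","H2"]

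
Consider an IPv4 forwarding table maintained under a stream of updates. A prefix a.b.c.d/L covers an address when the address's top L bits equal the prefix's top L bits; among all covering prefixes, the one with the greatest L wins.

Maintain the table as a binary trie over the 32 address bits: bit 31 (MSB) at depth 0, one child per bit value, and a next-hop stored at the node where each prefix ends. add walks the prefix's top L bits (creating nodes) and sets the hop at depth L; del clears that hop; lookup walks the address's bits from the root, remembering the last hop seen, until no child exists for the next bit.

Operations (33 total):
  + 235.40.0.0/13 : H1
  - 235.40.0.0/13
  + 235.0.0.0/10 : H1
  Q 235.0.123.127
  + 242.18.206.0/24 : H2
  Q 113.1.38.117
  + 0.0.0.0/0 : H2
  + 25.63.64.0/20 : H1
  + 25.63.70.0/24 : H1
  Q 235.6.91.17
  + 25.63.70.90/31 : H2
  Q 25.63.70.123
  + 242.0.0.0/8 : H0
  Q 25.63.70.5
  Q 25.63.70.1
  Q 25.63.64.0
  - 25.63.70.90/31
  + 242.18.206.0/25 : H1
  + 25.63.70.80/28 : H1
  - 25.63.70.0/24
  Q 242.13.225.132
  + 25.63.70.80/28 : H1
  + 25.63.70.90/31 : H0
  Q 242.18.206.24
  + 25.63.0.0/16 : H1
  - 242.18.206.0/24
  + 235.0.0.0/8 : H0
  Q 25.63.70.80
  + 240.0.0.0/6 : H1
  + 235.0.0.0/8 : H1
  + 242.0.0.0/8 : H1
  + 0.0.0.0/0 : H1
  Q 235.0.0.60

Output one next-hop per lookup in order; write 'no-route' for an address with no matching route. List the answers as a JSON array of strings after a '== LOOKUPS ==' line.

Apply in order:
  + 235.40.0.0/13 (H1) depth=13
  del 235.40.0.0/13 (clear depth 13)
  + 235.0.0.0/10 (H1) depth=10
  Q 235.0.123.127: descend 1110101100 ; hops seen [H1] ; pick H1
  + 242.18.206.0/24 (H2) depth=24
  Q 113.1.38.117: descend ε ; hops seen [∅] ; pick no-route
  + 0.0.0.0/0 (H2) depth=0
  + 25.63.64.0/20 (H1) depth=20
  + 25.63.70.0/24 (H1) depth=24
  Q 235.6.91.17: descend 1110101100 ; hops seen [H2,H1] ; pick H1
  + 25.63.70.90/31 (H2) depth=31
  Q 25.63.70.123: descend 00011001001111110100011001 ; hops seen [H2,H1,H1] ; pick H1
  + 242.0.0.0/8 (H0) depth=8
  Q 25.63.70.5: descend 0001100100111111010001100 ; hops seen [H2,H1,H1] ; pick H1
  Q 25.63.70.1: descend 0001100100111111010001100 ; hops seen [H2,H1,H1] ; pick H1
  Q 25.63.64.0: descend 000110010011111101000 ; hops seen [H2,H1] ; pick H1
  del 25.63.70.90/31 (clear depth 31)
  + 242.18.206.0/25 (H1) depth=25
  + 25.63.70.80/28 (H1) depth=28
  del 25.63.70.0/24 (clear depth 24)
  Q 242.13.225.132: descend 11110010000 ; hops seen [H2,H0] ; pick H0
  + 25.63.70.80/28 (H1) depth=28
  + 25.63.70.90/31 (H0) depth=31
  Q 242.18.206.24: descend 1111001000010010110011100 ; hops seen [H2,H0,H2,H1] ; pick H1
  + 25.63.0.0/16 (H1) depth=16
  del 242.18.206.0/24 (clear depth 24)
  + 235.0.0.0/8 (H0) depth=8
  Q 25.63.70.80: descend 0001100100111111010001100101 ; hops seen [H2,H1,H1,H1] ; pick H1
  + 240.0.0.0/6 (H1) depth=6
  + 235.0.0.0/8 (H1) depth=8
  + 242.0.0.0/8 (H1) depth=8
  + 0.0.0.0/0 (H1) depth=0
  Q 235.0.0.60: descend 1110101100 ; hops seen [H1,H1,H1] ; pick H1

== LOOKUPS ==
["H1","no-route","H1","H1","H1","H1","H1","H0","H1","H1","H1"]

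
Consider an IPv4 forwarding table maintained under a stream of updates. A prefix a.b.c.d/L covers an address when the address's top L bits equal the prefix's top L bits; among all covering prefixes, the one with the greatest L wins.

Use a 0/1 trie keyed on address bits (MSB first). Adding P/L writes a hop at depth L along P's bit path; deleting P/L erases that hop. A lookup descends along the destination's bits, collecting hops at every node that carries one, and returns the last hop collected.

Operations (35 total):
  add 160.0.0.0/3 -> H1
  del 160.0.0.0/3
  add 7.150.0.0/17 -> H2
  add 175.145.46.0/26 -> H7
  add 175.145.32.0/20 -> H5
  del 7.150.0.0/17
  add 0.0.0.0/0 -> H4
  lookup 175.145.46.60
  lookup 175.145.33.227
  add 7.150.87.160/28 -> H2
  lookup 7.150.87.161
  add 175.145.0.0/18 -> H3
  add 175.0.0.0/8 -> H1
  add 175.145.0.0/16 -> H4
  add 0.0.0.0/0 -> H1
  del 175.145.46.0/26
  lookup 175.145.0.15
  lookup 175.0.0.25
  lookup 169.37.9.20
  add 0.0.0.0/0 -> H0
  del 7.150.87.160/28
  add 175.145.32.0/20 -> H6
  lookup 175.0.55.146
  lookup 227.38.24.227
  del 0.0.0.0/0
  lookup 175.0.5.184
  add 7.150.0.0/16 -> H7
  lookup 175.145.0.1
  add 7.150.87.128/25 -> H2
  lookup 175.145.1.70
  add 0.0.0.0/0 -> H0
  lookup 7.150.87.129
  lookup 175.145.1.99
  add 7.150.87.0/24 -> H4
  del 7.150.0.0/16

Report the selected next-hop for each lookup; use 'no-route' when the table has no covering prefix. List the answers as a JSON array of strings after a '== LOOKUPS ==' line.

Apply in order:
  + 160.0.0.0/3 (H1) depth=3
  del 160.0.0.0/3 (clear depth 3)
  + 7.150.0.0/17 (H2) depth=17
  + 175.145.46.0/26 (H7) depth=26
  + 175.145.32.0/20 (H5) depth=20
  del 7.150.0.0/17 (clear depth 17)
  + 0.0.0.0/0 (H4) depth=0
  Q 175.145.46.60: descend 10101111100100010010111000 ; hops seen [H4,H5,H7] ; pick H7
  Q 175.145.33.227: descend 10101111100100010010 ; hops seen [H4,H5] ; pick H5
  + 7.150.87.160/28 (H2) depth=28
  Q 7.150.87.161: descend 0000011110010110010101111010 ; hops seen [H4,H2] ; pick H2
  + 175.145.0.0/18 (H3) depth=18
  + 175.0.0.0/8 (H1) depth=8
  + 175.145.0.0/16 (H4) depth=16
  + 0.0.0.0/0 (H1) depth=0
  del 175.145.46.0/26 (clear depth 26)
  Q 175.145.0.15: descend 101011111001000100 ; hops seen [H1,H1,H4,H3] ; pick H3
  Q 175.0.0.25: descend 10101111 ; hops seen [H1,H1] ; pick H1
  Q 169.37.9.20: descend 10101 ; hops seen [H1] ; pick H1
  + 0.0.0.0/0 (H0) depth=0
  del 7.150.87.160/28 (clear depth 28)
  + 175.145.32.0/20 (H6) depth=20
  Q 175.0.55.146: descend 10101111 ; hops seen [H0,H1] ; pick H1
  Q 227.38.24.227: descend 1 ; hops seen [H0] ; pick H0
  del 0.0.0.0/0 (clear depth 0)
  Q 175.0.5.184: descend 10101111 ; hops seen [H1] ; pick H1
  + 7.150.0.0/16 (H7) depth=16
  Q 175.145.0.1: descend 101011111001000100 ; hops seen [H1,H4,H3] ; pick H3
  + 7.150.87.128/25 (H2) depth=25
  Q 175.145.1.70: descend 101011111001000100 ; hops seen [H1,H4,H3] ; pick H3
  + 0.0.0.0/0 (H0) depth=0
  Q 7.150.87.129: descend 00000111100101100101011110 ; hops seen [H0,H7,H2] ; pick H2
  Q 175.145.1.99: descend 101011111001000100 ; hops seen [H0,H1,H4,H3] ; pick H3
  + 7.150.87.0/24 (H4) depth=24
  del 7.150.0.0/16 (clear depth 16)

== LOOKUPS ==
["H7","H5","H2","H3","H1","H1","H1","H0","H1","H3","H3","H2","H3"]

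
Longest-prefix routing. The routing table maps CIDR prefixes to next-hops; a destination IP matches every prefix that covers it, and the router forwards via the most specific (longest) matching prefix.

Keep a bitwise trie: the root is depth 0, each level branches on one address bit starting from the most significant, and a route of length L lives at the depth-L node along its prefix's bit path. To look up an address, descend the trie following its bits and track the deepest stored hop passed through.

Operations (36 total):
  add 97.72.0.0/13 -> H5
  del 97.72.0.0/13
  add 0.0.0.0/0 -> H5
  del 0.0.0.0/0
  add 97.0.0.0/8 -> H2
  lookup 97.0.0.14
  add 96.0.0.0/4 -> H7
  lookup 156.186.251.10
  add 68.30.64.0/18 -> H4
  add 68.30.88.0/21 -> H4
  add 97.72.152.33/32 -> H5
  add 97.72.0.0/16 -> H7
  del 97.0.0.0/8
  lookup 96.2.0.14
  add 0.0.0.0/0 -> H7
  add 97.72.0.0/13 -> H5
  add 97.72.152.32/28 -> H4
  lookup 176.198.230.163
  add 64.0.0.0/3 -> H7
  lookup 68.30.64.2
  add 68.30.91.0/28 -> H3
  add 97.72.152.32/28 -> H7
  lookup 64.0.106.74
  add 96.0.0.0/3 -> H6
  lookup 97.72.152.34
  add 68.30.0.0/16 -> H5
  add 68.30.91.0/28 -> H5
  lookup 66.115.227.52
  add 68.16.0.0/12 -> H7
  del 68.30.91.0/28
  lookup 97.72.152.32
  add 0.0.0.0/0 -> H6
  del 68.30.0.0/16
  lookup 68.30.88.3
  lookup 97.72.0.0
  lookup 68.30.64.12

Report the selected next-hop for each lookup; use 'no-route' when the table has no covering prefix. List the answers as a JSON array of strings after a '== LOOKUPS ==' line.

Process each operation:
  + 97.72.0.0/13 (H5) depth=13
  del 97.72.0.0/13 (clear depth 13)
  + 0.0.0.0/0 (H5) depth=0
  del 0.0.0.0/0 (clear depth 0)
  + 97.0.0.0/8 (H2) depth=8
  ? 97.0.0.14  path d0:-→d1:-→d2:-→d3:-→d4:-→d5:-→d6:-→d7:-→d8:H2→d9:-  best=H2
  + 96.0.0.0/4 (H7) depth=4
  ? 156.186.251.10  path d0:-  best=no-route
  + 68.30.64.0/18 (H4) depth=18
  + 68.30.88.0/21 (H4) depth=21
  + 97.72.152.33/32 (H5) depth=32
  + 97.72.0.0/16 (H7) depth=16
  del 97.0.0.0/8 (clear depth 8)
  ? 96.2.0.14  path d0:-→d1:-→d2:-→d3:-→d4:H7→d5:-→d6:-→d7:-  best=H7
  + 0.0.0.0/0 (H7) depth=0
  + 97.72.0.0/13 (H5) depth=13
  + 97.72.152.32/28 (H4) depth=28
  ? 176.198.230.163  path d0:H7  best=H7
  + 64.0.0.0/3 (H7) depth=3
  ? 68.30.64.2  path d0:H7→d1:-→d2:-→d3:H7→d4:-→d5:-→d6:-→d7:-→d8:-→d9:-→d10:-→d11:-→d12:-→d13:-→d14:-→d15:-→d16:-→d17:-→d18:H4→d19:-  best=H4
  + 68.30.91.0/28 (H3) depth=28
  + 97.72.152.32/28 (H7) depth=28
  ? 64.0.106.74  path d0:H7→d1:-→d2:-→d3:H7→d4:-→d5:-  best=H7
  + 96.0.0.0/3 (H6) depth=3
  ? 97.72.152.34  path d0:H7→d1:-→d2:-→d3:H6→d4:H7→d5:-→d6:-→d7:-→d8:-→d9:-→d10:-→d11:-→d12:-→d13:H5→d14:-→d15:-→d16:H7→d17:-→d18:-→d19:-→d20:-→d21:-→d22:-→d23:-→d24:-→d25:-→d26:-→d27:-→d28:H7→d29:-→d30:-  best=H7
  + 68.30.0.0/16 (H5) depth=16
  + 68.30.91.0/28 (H5) depth=28
  ? 66.115.227.52  path d0:H7→d1:-→d2:-→d3:H7→d4:-→d5:-  best=H7
  + 68.16.0.0/12 (H7) depth=12
  del 68.30.91.0/28 (clear depth 28)
  ? 97.72.152.32  path d0:H7→d1:-→d2:-→d3:H6→d4:H7→d5:-→d6:-→d7:-→d8:-→d9:-→d10:-→d11:-→d12:-→d13:H5→d14:-→d15:-→d16:H7→d17:-→d18:-→d19:-→d20:-→d21:-→d22:-→d23:-→d24:-→d25:-→d26:-→d27:-→d28:H7→d29:-→d30:-→d31:-  best=H7
  + 0.0.0.0/0 (H6) depth=0
  del 68.30.0.0/16 (clear depth 16)
  ? 68.30.88.3  path d0:H6→d1:-→d2:-→d3:H7→d4:-→d5:-→d6:-→d7:-→d8:-→d9:-→d10:-→d11:-→d12:H7→d13:-→d14:-→d15:-→d16:-→d17:-→d18:H4→d19:-→d20:-→d21:H4→d22:-  best=H4
  ? 97.72.0.0  path d0:H6→d1:-→d2:-→d3:H6→d4:H7→d5:-→d6:-→d7:-→d8:-→d9:-→d10:-→d11:-→d12:-→d13:H5→d14:-→d15:-→d16:H7  best=H7
  ? 68.30.64.12  path d0:H6→d1:-→d2:-→d3:H7→d4:-→d5:-→d6:-→d7:-→d8:-→d9:-→d10:-→d11:-→d12:H7→d13:-→d14:-→d15:-→d16:-→d17:-→d18:H4→d19:-  best=H4

== LOOKUPS ==
["H2","no-route","H7","H7","H4","H7","H7","H7","H7","H4","H7","H4"]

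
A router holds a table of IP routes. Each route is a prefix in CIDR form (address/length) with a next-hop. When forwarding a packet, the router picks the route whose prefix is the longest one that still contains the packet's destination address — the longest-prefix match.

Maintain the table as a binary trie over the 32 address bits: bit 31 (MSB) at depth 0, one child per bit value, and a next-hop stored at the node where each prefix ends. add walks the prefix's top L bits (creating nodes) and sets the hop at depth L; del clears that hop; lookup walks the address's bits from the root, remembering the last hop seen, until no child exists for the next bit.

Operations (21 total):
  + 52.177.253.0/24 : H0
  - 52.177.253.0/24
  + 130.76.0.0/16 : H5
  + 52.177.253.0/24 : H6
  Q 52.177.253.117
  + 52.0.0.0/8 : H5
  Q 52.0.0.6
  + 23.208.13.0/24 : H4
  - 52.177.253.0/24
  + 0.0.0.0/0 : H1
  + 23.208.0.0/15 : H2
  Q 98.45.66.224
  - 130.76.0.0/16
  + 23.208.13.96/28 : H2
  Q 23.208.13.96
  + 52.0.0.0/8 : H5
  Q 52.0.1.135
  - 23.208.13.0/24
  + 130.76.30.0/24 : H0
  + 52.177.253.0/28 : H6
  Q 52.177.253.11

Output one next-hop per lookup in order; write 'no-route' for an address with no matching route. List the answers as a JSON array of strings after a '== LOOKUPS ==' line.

Apply in order:
  + 52.177.253.0/24 (H0) depth=24
  del 52.177.253.0/24 (clear depth 24)
  + 130.76.0.0/16 (H5) depth=16
  + 52.177.253.0/24 (H6) depth=24
  lookup 52.177.253.117: bits 001101001011000111111101 walk d0:-→d1:-→d2:-→d3:-→d4:-→d5:-→d6:-→d7:-→d8:-→d9:-→d10:-→d11:-→d12:-→d13:-→d14:-→d15:-→d16:-→d17:-→d18:-→d19:-→d20:-→d21:-→d22:-→d23:-→d24:H6 -> H6
  + 52.0.0.0/8 (H5) depth=8
  lookup 52.0.0.6: bits 00110100 walk d0:-→d1:-→d2:-→d3:-→d4:-→d5:-→d6:-→d7:-→d8:H5 -> H5
  + 23.208.13.0/24 (H4) depth=24
  del 52.177.253.0/24 (clear depth 24)
  + 0.0.0.0/0 (H1) depth=0
  + 23.208.0.0/15 (H2) depth=15
  lookup 98.45.66.224: bits 0 walk d0:H1→d1:- -> H1
  del 130.76.0.0/16 (clear depth 16)
  + 23.208.13.96/28 (H2) depth=28
  lookup 23.208.13.96: bits 0001011111010000000011010110 walk d0:H1→d1:-→d2:-→d3:-→d4:-→d5:-→d6:-→d7:-→d8:-→d9:-→d10:-→d11:-→d12:-→d13:-→d14:-→d15:H2→d16:-→d17:-→d18:-→d19:-→d20:-→d21:-→d22:-→d23:-→d24:H4→d25:-→d26:-→d27:-→d28:H2 -> H2
  + 52.0.0.0/8 (H5) depth=8
  lookup 52.0.1.135: bits 00110100 walk d0:H1→d1:-→d2:-→d3:-→d4:-→d5:-→d6:-→d7:-→d8:H5 -> H5
  del 23.208.13.0/24 (clear depth 24)
  + 130.76.30.0/24 (H0) depth=24
  + 52.177.253.0/28 (H6) depth=28
  lookup 52.177.253.11: bits 0011010010110001111111010000 walk d0:H1→d1:-→d2:-→d3:-→d4:-→d5:-→d6:-→d7:-→d8:H5→d9:-→d10:-→d11:-→d12:-→d13:-→d14:-→d15:-→d16:-→d17:-→d18:-→d19:-→d20:-→d21:-→d22:-→d23:-→d24:-→d25:-→d26:-→d27:-→d28:H6 -> H6

== LOOKUPS ==
["H6","H5","H1","H2","H5","H6"]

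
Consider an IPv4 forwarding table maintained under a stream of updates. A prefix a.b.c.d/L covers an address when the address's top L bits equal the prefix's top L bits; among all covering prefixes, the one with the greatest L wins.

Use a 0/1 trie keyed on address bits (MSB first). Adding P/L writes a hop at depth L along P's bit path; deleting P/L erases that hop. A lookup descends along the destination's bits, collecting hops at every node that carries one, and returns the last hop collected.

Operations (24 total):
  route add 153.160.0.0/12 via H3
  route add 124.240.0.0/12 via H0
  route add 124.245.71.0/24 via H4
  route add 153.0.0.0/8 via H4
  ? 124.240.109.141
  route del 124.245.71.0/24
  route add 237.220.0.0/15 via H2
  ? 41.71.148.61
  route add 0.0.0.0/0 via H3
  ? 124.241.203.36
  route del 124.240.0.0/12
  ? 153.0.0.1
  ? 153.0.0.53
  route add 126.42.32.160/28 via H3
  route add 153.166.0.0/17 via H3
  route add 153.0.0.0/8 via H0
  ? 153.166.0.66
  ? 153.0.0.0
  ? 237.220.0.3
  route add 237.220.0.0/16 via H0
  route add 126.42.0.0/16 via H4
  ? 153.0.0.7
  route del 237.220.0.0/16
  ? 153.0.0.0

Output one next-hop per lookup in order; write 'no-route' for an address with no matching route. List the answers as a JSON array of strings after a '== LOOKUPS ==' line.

Trace:
  + 153.160.0.0/12 (H3) depth=12
  + 124.240.0.0/12 (H0) depth=12
  + 124.245.71.0/24 (H4) depth=24
  + 153.0.0.0/8 (H4) depth=8
  Q 124.240.109.141: descend 0111110011110 ; hops seen [H0] ; pick H0
  - 124.245.71.0/24 clear@24
  + 237.220.0.0/15 (H2) depth=15
  Q 41.71.148.61: descend 0 ; hops seen [∅] ; pick no-route
  + 0.0.0.0/0 (H3) depth=0
  Q 124.241.203.36: descend 0111110011110 ; hops seen [H3,H0] ; pick H0
  - 124.240.0.0/12 clear@12
  Q 153.0.0.1: descend 10011001 ; hops seen [H3,H4] ; pick H4
  Q 153.0.0.53: descend 10011001 ; hops seen [H3,H4] ; pick H4
  + 126.42.32.160/28 (H3) depth=28
  + 153.166.0.0/17 (H3) depth=17
  + 153.0.0.0/8 (H0) depth=8
  Q 153.166.0.66: descend 10011001101001100 ; hops seen [H3,H0,H3,H3] ; pick H3
  Q 153.0.0.0: descend 10011001 ; hops seen [H3,H0] ; pick H0
  Q 237.220.0.3: descend 111011011101110 ; hops seen [H3,H2] ; pick H2
  + 237.220.0.0/16 (H0) depth=16
  + 126.42.0.0/16 (H4) depth=16
  Q 153.0.0.7: descend 10011001 ; hops seen [H3,H0] ; pick H0
  - 237.220.0.0/16 clear@16
  Q 153.0.0.0: descend 10011001 ; hops seen [H3,H0] ; pick H0

== LOOKUPS ==
["H0","no-route","H0","H4","H4","H3","H0","H2","H0","H0"]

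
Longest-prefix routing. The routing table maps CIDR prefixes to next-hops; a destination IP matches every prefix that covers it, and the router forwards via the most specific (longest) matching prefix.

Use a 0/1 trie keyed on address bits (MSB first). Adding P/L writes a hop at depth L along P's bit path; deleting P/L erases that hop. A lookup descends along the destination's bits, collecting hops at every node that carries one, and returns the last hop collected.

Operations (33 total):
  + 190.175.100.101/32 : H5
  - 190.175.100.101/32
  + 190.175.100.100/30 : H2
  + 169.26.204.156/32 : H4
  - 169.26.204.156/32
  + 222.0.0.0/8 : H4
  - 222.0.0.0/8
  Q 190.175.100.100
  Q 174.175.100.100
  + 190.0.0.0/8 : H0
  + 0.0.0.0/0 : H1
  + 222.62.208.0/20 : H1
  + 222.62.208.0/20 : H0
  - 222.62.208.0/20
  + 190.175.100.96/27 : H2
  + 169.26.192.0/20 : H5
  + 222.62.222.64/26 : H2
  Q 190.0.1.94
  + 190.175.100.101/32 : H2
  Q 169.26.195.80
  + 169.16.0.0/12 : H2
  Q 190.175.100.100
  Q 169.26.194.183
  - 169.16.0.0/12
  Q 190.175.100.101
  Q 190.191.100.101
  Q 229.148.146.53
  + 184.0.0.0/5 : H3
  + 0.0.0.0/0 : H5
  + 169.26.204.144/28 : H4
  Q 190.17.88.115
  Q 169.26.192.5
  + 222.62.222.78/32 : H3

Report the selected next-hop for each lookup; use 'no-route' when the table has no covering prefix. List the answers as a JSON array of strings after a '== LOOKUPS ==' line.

Apply in order:
  add 190.175.100.101/32 -> H5 at depth 32
  - 190.175.100.101/32 clear@32
  add 190.175.100.100/30 -> H2 at depth 30
  add 169.26.204.156/32 -> H4 at depth 32
  - 169.26.204.156/32 clear@32
  add 222.0.0.0/8 -> H4 at depth 8
  - 222.0.0.0/8 clear@8
  ? 190.175.100.100  path d0:-→d1:-→d2:-→d3:-→d4:-→d5:-→d6:-→d7:-→d8:-→d9:-→d10:-→d11:-→d12:-→d13:-→d14:-→d15:-→d16:-→d17:-→d18:-→d19:-→d20:-→d21:-→d22:-→d23:-→d24:-→d25:-→d26:-→d27:-→d28:-→d29:-→d30:H2→d31:-  best=H2
  ? 174.175.100.100  path d0:-→d1:-→d2:-→d3:-→d4:-→d5:-  best=no-route
  add 190.0.0.0/8 -> H0 at depth 8
  add 0.0.0.0/0 -> H1 at depth 0
  add 222.62.208.0/20 -> H1 at depth 20
  add 222.62.208.0/20 -> H0 at depth 20
  - 222.62.208.0/20 clear@20
  add 190.175.100.96/27 -> H2 at depth 27
  add 169.26.192.0/20 -> H5 at depth 20
  add 222.62.222.64/26 -> H2 at depth 26
  ? 190.0.1.94  path d0:H1→d1:-→d2:-→d3:-→d4:-→d5:-→d6:-→d7:-→d8:H0  best=H0
  add 190.175.100.101/32 -> H2 at depth 32
  ? 169.26.195.80  path d0:H1→d1:-→d2:-→d3:-→d4:-→d5:-→d6:-→d7:-→d8:-→d9:-→d10:-→d11:-→d12:-→d13:-→d14:-→d15:-→d16:-→d17:-→d18:-→d19:-→d20:H5  best=H5
  add 169.16.0.0/12 -> H2 at depth 12
  ? 190.175.100.100  path d0:H1→d1:-→d2:-→d3:-→d4:-→d5:-→d6:-→d7:-→d8:H0→d9:-→d10:-→d11:-→d12:-→d13:-→d14:-→d15:-→d16:-→d17:-→d18:-→d19:-→d20:-→d21:-→d22:-→d23:-→d24:-→d25:-→d26:-→d27:H2→d28:-→d29:-→d30:H2→d31:-  best=H2
  ? 169.26.194.183  path d0:H1→d1:-→d2:-→d3:-→d4:-→d5:-→d6:-→d7:-→d8:-→d9:-→d10:-→d11:-→d12:H2→d13:-→d14:-→d15:-→d16:-→d17:-→d18:-→d19:-→d20:H5  best=H5
  - 169.16.0.0/12 clear@12
  ? 190.175.100.101  path d0:H1→d1:-→d2:-→d3:-→d4:-→d5:-→d6:-→d7:-→d8:H0→d9:-→d10:-→d11:-→d12:-→d13:-→d14:-→d15:-→d16:-→d17:-→d18:-→d19:-→d20:-→d21:-→d22:-→d23:-→d24:-→d25:-→d26:-→d27:H2→d28:-→d29:-→d30:H2→d31:-→d32:H2  best=H2
  ? 190.191.100.101  path d0:H1→d1:-→d2:-→d3:-→d4:-→d5:-→d6:-→d7:-→d8:H0→d9:-→d10:-→d11:-  best=H0
  ? 229.148.146.53  path d0:H1→d1:-→d2:-  best=H1
  add 184.0.0.0/5 -> H3 at depth 5
  add 0.0.0.0/0 -> H5 at depth 0
  add 169.26.204.144/28 -> H4 at depth 28
  ? 190.17.88.115  path d0:H5→d1:-→d2:-→d3:-→d4:-→d5:H3→d6:-→d7:-→d8:H0  best=H0
  ? 169.26.192.5  path d0:H5→d1:-→d2:-→d3:-→d4:-→d5:-→d6:-→d7:-→d8:-→d9:-→d10:-→d11:-→d12:-→d13:-→d14:-→d15:-→d16:-→d17:-→d18:-→d19:-→d20:H5  best=H5
  add 222.62.222.78/32 -> H3 at depth 32

== LOOKUPS ==
["H2","no-route","H0","H5","H2","H5","H2","H0","H1","H0","H5"]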